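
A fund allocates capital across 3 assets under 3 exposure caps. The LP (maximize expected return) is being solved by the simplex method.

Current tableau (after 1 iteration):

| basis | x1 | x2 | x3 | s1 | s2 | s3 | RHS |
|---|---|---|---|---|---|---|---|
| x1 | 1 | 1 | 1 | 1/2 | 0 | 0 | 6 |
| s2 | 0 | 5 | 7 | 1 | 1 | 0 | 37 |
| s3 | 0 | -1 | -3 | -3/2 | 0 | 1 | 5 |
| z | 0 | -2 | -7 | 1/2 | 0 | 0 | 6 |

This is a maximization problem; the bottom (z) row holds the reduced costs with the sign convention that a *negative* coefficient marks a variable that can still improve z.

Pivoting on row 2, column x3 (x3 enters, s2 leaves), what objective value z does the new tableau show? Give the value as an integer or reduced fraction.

43

Minimum ratio for x3: 37/7 = 37/7.
z changes by −(z-row coeff of x3)·ratio = −(-7)·(37/7) = 37.
New z = 6 + 37 = 43.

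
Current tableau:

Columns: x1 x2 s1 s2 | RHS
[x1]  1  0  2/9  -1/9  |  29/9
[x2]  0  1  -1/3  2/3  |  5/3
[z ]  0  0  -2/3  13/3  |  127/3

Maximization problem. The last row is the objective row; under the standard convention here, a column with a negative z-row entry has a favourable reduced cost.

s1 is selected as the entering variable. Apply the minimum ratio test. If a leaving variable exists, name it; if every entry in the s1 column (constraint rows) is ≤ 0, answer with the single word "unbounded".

Ratios: row 1 (x1): (29/9)/(2/9) = 29/2; row 2 (x2): entry -1/3 ≤ 0, skip.
Minimum ratio is in the x1 row, so x1 leaves.

x1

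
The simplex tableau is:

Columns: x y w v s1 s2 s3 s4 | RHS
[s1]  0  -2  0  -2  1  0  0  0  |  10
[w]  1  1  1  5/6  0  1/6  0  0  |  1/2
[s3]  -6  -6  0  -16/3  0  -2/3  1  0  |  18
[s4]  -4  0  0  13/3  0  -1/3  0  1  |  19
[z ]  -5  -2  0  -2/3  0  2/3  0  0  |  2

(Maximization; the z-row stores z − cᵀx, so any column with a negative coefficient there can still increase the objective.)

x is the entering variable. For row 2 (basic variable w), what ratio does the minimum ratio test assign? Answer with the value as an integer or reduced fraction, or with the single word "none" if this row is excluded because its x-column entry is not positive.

Ratio = RHS / (x entry) = (1/2) / 1 = 1/2.

1/2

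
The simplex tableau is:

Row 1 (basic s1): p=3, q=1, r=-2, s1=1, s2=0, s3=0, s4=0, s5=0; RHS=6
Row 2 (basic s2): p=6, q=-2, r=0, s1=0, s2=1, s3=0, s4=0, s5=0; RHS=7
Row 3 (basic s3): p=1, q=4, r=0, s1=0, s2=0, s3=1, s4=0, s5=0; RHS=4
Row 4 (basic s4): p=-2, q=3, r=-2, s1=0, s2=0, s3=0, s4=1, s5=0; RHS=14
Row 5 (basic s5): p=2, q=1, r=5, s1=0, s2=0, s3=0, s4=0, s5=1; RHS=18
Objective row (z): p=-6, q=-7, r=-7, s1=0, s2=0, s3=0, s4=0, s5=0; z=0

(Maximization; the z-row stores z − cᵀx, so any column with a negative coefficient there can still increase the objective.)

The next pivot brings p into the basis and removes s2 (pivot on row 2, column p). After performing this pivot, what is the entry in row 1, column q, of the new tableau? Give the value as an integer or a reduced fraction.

2

Pivot element is row 2, column p: 6.
Normalize row 2: new (row 2, q) = (-2)/6 = -1/3.
row 1 ← row 1 − 3·(new row 2): 1 − 3·(-1/3) = 2.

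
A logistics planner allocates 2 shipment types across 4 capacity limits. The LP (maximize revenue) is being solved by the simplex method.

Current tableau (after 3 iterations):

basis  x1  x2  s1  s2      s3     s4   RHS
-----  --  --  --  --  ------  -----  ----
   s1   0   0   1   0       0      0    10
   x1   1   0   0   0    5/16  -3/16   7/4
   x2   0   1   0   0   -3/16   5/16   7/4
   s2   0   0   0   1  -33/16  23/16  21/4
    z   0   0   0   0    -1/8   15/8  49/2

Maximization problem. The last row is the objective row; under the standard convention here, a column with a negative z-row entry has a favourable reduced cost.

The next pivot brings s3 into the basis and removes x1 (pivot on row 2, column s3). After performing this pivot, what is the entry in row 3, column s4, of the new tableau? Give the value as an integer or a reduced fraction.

Pivot element is row 2, column s3: 5/16.
Normalize row 2: new (row 2, s4) = (-3/16)/(5/16) = -3/5.
row 3 ← row 3 − (-3/16)·(new row 2): 5/16 − (-3/16)·(-3/5) = 1/5.

1/5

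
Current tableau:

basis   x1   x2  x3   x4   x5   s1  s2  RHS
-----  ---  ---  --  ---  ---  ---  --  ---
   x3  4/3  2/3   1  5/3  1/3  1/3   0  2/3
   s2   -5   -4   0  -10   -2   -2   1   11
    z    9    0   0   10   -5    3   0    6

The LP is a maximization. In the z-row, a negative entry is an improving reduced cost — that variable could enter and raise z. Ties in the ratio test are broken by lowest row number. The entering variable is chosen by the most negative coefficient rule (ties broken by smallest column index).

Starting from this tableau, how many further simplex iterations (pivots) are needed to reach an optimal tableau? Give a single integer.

1

pivot: x5 in, x3 out → z = 16
No improving column remains; optimal.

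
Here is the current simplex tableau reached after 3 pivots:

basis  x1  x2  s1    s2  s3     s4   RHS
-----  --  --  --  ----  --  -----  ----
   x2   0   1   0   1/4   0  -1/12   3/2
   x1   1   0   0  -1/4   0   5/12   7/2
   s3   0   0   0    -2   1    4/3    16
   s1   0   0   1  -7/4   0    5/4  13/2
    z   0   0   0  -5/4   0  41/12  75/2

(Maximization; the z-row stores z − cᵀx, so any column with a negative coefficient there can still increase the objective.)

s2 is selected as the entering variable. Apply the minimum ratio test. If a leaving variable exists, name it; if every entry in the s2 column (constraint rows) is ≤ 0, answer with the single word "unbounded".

Ratios: row 1 (x2): (3/2)/(1/4) = 6; row 2 (x1): entry -1/4 ≤ 0, skip; row 3 (s3): entry -2 ≤ 0, skip; row 4 (s1): entry -7/4 ≤ 0, skip.
Minimum ratio is in the x2 row, so x2 leaves.

x2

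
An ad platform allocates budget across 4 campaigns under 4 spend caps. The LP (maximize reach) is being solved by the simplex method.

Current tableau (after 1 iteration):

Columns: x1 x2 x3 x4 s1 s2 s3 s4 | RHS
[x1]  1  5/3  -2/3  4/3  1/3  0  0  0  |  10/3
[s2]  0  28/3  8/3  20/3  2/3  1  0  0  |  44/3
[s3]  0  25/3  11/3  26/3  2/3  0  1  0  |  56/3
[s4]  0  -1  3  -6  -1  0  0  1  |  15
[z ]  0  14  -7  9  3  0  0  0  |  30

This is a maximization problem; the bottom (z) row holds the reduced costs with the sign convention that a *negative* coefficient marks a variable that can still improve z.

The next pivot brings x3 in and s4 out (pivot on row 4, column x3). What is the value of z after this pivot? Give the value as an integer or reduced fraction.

65

Minimum ratio for x3: 15/3 = 5.
z changes by −(z-row coeff of x3)·ratio = −(-7)·5 = 35.
New z = 30 + 35 = 65.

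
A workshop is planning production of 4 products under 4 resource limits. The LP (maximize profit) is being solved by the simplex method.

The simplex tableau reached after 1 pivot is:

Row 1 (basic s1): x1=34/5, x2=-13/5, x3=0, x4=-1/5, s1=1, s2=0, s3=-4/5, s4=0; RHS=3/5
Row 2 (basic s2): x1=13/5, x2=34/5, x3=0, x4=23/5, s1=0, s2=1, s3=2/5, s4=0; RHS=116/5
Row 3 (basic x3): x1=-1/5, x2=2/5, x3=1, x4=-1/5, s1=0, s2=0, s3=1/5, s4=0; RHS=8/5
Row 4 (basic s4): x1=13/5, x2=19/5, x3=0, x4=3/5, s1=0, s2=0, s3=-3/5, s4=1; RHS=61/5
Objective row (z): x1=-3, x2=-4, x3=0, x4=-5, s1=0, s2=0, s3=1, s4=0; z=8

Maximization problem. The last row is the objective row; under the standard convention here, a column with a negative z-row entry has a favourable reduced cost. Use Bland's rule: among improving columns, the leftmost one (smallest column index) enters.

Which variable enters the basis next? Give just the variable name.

x1

Objective-row coefficients: x1: -3, x2: -4, x3: 0, x4: -5, s1: 0, s2: 0, s3: 1, s4: 0.
Improving columns: x1, x2, x4. Bland's rule picks the smallest column index → x1.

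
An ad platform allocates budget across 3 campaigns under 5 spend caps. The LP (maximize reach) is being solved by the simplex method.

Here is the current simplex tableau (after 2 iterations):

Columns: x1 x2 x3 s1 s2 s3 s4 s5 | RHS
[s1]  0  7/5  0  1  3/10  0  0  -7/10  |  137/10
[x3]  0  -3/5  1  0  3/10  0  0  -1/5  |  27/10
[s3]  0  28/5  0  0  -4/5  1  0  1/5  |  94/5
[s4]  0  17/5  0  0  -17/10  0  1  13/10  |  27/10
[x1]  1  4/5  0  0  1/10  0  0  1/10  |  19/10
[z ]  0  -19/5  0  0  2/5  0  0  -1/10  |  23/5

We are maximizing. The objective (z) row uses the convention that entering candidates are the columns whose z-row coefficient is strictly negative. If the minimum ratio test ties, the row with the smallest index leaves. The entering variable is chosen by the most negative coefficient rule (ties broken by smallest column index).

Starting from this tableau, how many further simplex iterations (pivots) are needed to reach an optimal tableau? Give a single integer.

2

pivot: x2 in, s4 out → z = 259/34
pivot: s2 in, x1 out → z = 194/17
No improving column remains; optimal.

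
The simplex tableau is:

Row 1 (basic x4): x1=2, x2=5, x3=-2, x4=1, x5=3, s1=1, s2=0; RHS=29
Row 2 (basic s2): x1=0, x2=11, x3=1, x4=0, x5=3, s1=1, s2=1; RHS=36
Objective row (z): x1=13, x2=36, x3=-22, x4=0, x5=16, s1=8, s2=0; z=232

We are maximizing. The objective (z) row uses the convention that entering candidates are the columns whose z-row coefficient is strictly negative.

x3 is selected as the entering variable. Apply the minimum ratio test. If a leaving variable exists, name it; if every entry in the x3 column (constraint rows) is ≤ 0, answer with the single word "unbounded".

s2

Ratios: row 1 (x4): entry -2 ≤ 0, skip; row 2 (s2): 36/1 = 36.
Minimum ratio is in the s2 row, so s2 leaves.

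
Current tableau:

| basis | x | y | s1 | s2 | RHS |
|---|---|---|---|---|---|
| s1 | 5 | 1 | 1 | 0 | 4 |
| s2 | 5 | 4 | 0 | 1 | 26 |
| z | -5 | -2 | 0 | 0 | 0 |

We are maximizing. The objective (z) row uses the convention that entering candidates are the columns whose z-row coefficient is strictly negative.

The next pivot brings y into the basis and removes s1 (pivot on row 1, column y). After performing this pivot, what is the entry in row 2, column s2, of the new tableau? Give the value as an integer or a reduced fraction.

1

Pivot element is row 1, column y: 1.
Normalize row 1: new (row 1, s2) = 0/1 = 0.
row 2 ← row 2 − 4·(new row 1): 1 − 4·0 = 1.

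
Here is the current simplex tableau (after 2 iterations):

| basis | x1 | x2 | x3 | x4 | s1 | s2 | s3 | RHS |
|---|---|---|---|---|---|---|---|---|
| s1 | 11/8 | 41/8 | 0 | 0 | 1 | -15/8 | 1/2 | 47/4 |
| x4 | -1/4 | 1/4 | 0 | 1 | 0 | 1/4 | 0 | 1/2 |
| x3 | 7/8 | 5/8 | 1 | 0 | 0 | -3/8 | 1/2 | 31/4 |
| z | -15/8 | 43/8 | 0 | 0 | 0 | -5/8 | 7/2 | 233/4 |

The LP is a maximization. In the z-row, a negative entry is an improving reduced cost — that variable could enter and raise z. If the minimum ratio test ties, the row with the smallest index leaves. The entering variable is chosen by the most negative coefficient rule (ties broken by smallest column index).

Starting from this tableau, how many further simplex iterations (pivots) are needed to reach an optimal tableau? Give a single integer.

3

pivot: x1 in, s1 out → z = 817/11
pivot: s2 in, x3 out → z = 226/3
pivot: s1 in, x4 out → z = 102
No improving column remains; optimal.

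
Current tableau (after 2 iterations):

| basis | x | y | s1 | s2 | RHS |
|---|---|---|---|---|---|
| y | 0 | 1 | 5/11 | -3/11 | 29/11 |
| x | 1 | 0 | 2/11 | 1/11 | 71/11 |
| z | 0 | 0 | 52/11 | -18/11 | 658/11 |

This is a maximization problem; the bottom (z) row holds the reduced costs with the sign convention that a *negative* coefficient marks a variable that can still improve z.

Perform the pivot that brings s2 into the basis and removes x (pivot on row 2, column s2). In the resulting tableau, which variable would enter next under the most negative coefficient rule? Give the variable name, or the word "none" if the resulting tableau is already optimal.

none

Pivot element 1/11. New z-row = old z-row − (-18/11)·(row 2/(1/11)).
Updated z-row coefficients: x: 18, y: 0, s1: 8, s2: 0.
No coefficient is strictly negative; the tableau after this pivot is optimal.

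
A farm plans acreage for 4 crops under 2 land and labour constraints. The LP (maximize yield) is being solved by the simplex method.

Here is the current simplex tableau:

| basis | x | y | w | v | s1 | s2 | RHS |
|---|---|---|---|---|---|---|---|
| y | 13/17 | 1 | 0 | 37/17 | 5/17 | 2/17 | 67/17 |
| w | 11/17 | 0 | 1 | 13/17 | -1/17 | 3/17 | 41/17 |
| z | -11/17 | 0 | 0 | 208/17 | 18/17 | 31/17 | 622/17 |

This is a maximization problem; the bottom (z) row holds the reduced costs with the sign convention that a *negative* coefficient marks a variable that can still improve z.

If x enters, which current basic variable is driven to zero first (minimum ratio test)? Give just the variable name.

w

Ratios: row 1 (y): (67/17)/(13/17) = 67/13; row 2 (w): (41/17)/(11/17) = 41/11.
Minimum ratio 41/11 is in the w row, so w leaves.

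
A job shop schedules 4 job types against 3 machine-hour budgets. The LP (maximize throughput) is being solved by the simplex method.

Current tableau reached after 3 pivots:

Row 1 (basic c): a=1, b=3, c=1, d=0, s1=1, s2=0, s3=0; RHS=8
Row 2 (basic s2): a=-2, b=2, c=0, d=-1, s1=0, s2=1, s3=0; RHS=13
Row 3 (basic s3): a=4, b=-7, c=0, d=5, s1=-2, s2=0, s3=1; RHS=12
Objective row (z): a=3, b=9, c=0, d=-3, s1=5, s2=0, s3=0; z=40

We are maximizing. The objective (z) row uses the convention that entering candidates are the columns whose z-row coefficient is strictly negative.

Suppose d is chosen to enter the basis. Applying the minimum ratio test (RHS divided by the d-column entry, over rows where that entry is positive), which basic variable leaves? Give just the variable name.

Ratios: row 1 (c): entry 0 ≤ 0, skip; row 2 (s2): entry -1 ≤ 0, skip; row 3 (s3): 12/5 = 12/5.
Minimum ratio 12/5 is in the s3 row, so s3 leaves.

s3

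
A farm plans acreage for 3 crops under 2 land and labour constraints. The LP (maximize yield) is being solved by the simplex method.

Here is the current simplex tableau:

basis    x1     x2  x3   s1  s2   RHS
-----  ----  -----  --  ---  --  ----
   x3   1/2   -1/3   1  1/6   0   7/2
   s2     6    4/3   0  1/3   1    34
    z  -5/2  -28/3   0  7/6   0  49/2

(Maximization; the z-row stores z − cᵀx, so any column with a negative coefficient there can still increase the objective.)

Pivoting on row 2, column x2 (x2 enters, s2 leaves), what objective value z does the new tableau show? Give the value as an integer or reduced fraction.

Minimum ratio for x2: 34/(4/3) = 51/2.
z changes by −(z-row coeff of x2)·ratio = −(-28/3)·(51/2) = 238.
New z = 49/2 + 238 = 525/2.

525/2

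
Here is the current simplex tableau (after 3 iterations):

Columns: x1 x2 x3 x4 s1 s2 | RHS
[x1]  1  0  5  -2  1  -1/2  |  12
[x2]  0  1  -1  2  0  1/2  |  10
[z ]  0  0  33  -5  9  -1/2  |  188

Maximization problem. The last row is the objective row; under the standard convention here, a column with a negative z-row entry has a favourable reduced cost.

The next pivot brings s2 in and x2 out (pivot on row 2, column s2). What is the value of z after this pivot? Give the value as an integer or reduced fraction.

Minimum ratio for s2: 10/(1/2) = 20.
z changes by −(z-row coeff of s2)·ratio = −(-1/2)·20 = 10.
New z = 188 + 10 = 198.

198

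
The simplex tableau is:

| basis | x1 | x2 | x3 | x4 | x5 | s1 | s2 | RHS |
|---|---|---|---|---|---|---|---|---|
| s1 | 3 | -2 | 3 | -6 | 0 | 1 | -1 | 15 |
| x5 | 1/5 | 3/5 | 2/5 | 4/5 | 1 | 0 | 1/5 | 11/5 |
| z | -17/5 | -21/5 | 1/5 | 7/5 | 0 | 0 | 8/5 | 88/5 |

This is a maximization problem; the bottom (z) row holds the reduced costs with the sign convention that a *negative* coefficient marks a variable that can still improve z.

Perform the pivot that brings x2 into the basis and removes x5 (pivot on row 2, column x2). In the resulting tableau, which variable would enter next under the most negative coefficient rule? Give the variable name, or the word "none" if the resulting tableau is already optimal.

x1

Pivot element 3/5. New z-row = old z-row − (-21/5)·(row 2/(3/5)).
Updated z-row coefficients: x1: -2, x2: 0, x3: 3, x4: 7, x5: 7, s1: 0, s2: 3.
The most negative is -2 in column x1, so x1 would enter next.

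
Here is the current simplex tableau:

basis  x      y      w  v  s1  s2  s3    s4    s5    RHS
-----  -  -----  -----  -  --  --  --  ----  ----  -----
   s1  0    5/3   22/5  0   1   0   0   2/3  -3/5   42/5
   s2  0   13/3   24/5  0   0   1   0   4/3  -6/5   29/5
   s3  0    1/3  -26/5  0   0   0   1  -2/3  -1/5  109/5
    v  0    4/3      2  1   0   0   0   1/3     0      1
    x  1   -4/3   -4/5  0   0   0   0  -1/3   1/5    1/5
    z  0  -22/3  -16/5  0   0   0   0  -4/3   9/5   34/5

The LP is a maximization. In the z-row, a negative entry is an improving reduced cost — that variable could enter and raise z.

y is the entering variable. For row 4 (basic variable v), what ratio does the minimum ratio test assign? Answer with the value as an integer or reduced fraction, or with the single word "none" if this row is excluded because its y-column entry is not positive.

Ratio = RHS / (y entry) = 1 / (4/3) = 3/4.

3/4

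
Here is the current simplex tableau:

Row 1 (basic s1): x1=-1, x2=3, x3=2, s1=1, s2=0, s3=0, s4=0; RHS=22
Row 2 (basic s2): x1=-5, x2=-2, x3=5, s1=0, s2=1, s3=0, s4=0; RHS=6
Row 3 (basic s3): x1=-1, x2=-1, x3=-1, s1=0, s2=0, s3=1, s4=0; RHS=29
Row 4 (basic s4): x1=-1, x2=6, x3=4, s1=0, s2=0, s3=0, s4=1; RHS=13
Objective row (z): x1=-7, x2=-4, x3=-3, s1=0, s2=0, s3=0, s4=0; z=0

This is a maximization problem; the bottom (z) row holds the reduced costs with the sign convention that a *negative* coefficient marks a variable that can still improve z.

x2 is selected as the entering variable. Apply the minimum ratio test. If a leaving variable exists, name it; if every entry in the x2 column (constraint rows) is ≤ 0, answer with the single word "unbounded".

Ratios: row 1 (s1): 22/3 = 22/3; row 2 (s2): entry -2 ≤ 0, skip; row 3 (s3): entry -1 ≤ 0, skip; row 4 (s4): 13/6 = 13/6.
Minimum ratio is in the s4 row, so s4 leaves.

s4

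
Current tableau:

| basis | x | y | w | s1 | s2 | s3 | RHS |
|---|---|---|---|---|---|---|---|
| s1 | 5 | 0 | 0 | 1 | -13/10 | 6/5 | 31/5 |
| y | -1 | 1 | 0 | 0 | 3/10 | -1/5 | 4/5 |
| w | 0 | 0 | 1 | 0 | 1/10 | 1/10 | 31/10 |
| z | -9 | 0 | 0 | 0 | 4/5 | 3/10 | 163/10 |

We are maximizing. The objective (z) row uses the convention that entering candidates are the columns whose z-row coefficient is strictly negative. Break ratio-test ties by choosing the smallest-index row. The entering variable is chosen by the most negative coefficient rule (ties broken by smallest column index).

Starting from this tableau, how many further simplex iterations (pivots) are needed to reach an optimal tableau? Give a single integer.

2

pivot: x in, s1 out → z = 1373/50
pivot: s2 in, w out → z = 376/5
No improving column remains; optimal.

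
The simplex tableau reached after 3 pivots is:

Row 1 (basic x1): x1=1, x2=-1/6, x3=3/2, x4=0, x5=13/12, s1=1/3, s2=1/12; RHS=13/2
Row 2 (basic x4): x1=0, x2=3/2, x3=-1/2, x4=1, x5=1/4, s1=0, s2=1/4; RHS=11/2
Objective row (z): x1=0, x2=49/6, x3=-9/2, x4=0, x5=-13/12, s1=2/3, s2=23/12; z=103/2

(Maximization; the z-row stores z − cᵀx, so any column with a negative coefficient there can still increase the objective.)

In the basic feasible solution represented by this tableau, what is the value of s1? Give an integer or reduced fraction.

s1 is nonbasic (not in the basis column), so its value in the current BFS is 0.

0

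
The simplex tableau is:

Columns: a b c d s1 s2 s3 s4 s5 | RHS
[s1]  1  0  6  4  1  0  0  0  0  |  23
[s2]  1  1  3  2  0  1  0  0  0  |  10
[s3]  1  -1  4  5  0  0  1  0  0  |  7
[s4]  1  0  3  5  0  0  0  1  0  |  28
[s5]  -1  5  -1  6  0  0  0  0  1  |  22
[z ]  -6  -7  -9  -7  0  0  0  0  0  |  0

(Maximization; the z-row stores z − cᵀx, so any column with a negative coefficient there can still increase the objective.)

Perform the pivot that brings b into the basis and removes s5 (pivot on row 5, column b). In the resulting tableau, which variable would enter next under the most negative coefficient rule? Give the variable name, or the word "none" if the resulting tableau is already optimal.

Pivot element 5. New z-row = old z-row − (-7)·(row 5/5).
Updated z-row coefficients: a: -37/5, b: 0, c: -52/5, d: 7/5, s1: 0, s2: 0, s3: 0, s4: 0, s5: 7/5.
The most negative is -52/5 in column c, so c would enter next.

c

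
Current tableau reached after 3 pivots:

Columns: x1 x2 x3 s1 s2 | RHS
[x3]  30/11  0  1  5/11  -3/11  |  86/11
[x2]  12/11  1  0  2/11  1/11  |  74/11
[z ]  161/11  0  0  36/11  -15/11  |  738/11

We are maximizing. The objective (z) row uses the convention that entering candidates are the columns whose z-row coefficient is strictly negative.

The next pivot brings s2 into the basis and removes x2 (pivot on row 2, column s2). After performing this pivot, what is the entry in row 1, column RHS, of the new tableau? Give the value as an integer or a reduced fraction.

28

Pivot element is row 2, column s2: 1/11.
Normalize row 2: new (row 2, RHS) = (74/11)/(1/11) = 74.
row 1 ← row 1 − (-3/11)·(new row 2): 86/11 − (-3/11)·74 = 28.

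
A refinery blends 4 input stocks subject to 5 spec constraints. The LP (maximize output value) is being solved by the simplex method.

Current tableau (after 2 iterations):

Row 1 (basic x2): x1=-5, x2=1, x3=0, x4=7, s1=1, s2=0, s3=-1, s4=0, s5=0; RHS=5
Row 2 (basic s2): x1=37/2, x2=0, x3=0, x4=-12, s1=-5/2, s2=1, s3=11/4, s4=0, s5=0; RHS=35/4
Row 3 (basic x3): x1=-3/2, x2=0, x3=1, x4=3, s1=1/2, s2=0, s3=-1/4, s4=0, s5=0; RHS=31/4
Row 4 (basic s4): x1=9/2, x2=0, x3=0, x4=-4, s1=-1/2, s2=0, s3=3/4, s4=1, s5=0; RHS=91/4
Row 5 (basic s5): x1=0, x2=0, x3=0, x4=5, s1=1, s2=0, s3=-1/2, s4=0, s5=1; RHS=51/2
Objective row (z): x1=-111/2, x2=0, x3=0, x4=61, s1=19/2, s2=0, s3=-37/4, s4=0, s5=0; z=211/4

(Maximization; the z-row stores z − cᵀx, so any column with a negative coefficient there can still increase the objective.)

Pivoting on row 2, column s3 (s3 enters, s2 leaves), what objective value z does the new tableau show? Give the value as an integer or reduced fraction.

904/11

Minimum ratio for s3: (35/4)/(11/4) = 35/11.
z changes by −(z-row coeff of s3)·ratio = −(-37/4)·(35/11) = 1295/44.
New z = 211/4 + (1295/44) = 904/11.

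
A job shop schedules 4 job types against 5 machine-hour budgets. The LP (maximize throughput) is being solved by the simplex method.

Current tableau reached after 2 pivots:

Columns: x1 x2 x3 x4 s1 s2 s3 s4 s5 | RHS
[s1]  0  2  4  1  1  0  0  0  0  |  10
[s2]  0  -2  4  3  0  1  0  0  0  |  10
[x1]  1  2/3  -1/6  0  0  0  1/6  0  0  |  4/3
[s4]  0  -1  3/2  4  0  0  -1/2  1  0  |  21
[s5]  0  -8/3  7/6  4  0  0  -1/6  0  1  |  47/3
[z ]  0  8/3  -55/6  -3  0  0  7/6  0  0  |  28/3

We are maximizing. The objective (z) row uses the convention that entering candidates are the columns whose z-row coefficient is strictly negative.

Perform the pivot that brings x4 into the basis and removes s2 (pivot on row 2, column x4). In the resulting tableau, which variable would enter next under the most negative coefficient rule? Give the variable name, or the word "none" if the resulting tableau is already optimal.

x3

Pivot element 3. New z-row = old z-row − (-3)·(row 2/3).
Updated z-row coefficients: x1: 0, x2: 2/3, x3: -31/6, x4: 0, s1: 0, s2: 1, s3: 7/6, s4: 0, s5: 0.
The most negative is -31/6 in column x3, so x3 would enter next.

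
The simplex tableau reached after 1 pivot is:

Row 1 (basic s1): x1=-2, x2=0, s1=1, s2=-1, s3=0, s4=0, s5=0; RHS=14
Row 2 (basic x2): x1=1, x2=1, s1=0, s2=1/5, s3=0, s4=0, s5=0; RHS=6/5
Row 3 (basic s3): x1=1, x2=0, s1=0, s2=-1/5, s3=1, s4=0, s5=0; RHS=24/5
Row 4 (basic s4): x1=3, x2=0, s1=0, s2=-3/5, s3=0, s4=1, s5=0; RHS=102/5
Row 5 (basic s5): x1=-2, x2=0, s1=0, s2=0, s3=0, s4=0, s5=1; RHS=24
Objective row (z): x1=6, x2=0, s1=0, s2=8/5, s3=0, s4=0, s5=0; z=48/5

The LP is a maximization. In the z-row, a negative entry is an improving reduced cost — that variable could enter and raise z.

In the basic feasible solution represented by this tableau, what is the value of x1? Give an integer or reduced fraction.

x1 is nonbasic (not in the basis column), so its value in the current BFS is 0.

0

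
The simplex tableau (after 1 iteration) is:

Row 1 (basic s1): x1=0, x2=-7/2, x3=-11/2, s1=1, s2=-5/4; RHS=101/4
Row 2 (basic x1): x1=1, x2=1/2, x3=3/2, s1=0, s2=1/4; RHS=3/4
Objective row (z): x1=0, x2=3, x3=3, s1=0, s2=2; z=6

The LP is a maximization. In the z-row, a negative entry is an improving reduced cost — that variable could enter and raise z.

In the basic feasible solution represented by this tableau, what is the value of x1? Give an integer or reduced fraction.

x1 is basic (row 2); its value is the RHS of that row: 3/4.

3/4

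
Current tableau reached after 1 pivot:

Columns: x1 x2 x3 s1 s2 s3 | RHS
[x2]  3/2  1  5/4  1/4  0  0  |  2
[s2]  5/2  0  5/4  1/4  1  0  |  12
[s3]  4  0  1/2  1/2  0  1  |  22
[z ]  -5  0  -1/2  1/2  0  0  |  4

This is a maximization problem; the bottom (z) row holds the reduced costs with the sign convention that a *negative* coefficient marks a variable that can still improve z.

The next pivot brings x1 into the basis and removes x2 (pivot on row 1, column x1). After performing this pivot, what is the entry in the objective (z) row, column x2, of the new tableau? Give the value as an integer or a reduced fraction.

10/3

Pivot element is row 1, column x1: 3/2.
Normalize row 1: new (row 1, x2) = 1/(3/2) = 2/3.
z-row ← z-row − (-5)·(new row 1): 0 − (-5)·(2/3) = 10/3.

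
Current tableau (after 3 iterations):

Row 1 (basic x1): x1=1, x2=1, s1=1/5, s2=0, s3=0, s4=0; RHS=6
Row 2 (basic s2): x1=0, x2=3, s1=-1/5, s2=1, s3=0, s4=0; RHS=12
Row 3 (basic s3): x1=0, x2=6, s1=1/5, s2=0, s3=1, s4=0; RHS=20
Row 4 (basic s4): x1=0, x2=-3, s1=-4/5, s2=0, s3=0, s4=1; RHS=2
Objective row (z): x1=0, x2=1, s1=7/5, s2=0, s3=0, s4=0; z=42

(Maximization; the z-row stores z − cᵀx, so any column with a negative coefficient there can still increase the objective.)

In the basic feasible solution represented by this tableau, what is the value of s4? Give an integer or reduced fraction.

2

s4 is basic (row 4); its value is the RHS of that row: 2.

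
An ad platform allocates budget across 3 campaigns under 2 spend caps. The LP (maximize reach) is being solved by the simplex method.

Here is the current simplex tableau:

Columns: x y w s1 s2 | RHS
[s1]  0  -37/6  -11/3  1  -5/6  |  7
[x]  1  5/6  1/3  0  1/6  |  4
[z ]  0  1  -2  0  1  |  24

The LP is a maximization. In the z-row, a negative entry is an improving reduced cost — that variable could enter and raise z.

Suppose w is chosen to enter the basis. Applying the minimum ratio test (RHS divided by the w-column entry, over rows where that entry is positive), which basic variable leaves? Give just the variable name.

Ratios: row 1 (s1): entry -11/3 ≤ 0, skip; row 2 (x): 4/(1/3) = 12.
Minimum ratio 12 is in the x row, so x leaves.

x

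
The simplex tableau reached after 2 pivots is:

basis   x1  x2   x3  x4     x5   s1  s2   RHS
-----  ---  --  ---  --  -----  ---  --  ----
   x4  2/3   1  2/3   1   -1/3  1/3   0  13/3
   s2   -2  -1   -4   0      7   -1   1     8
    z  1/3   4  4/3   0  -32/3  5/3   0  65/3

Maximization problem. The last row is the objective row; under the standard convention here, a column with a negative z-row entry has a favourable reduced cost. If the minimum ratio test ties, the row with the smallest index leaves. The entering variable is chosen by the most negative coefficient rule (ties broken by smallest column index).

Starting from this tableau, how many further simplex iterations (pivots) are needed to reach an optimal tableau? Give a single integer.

pivot: x5 in, s2 out → z = 237/7
pivot: x3 in, x4 out → z = 81
No improving column remains; optimal.

2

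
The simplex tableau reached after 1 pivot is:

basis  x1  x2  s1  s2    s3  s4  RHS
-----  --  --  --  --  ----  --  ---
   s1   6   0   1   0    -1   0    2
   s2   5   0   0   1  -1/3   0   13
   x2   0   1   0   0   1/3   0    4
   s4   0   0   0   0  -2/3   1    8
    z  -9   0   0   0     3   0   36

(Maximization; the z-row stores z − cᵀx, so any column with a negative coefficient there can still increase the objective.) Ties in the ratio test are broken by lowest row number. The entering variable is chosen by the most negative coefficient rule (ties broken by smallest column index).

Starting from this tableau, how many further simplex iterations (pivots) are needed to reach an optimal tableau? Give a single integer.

pivot: x1 in, s1 out → z = 39
No improving column remains; optimal.

1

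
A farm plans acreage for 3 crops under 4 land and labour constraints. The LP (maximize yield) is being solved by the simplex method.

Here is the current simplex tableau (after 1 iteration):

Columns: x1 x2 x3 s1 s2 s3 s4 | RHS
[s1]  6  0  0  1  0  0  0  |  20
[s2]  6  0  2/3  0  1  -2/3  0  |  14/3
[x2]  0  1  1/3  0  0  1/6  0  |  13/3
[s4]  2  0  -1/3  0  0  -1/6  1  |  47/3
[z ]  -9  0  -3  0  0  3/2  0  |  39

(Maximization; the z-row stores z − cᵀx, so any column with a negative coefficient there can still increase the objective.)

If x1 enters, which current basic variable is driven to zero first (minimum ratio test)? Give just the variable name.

s2

Ratios: row 1 (s1): 20/6 = 10/3; row 2 (s2): (14/3)/6 = 7/9; row 3 (x2): entry 0 ≤ 0, skip; row 4 (s4): (47/3)/2 = 47/6.
Minimum ratio 7/9 is in the s2 row, so s2 leaves.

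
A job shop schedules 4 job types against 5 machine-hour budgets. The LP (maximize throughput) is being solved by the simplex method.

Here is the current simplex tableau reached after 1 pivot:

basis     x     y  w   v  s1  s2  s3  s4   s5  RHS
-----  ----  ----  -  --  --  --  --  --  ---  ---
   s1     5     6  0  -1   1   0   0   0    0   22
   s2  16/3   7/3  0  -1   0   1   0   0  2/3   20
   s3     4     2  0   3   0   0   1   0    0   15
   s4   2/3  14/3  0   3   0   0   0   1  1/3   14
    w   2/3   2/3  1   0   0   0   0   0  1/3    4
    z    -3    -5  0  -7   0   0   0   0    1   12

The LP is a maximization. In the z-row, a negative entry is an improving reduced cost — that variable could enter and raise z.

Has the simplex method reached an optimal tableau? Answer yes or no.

Column x has objective-row coefficient -3, which is negative; an improving pivot exists, so not yet optimal.

no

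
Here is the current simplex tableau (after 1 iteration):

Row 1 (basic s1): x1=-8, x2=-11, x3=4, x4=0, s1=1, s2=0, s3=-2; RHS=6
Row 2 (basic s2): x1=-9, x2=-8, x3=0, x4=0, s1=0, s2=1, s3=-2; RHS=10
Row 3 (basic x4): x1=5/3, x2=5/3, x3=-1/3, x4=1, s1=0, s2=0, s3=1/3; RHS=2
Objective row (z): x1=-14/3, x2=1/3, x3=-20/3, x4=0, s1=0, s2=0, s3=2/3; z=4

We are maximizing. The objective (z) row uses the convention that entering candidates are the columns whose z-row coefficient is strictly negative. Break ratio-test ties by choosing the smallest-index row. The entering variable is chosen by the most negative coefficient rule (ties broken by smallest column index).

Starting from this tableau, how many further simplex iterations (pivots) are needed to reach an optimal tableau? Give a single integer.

3

pivot: x3 in, s1 out → z = 14
pivot: x1 in, x4 out → z = 59
pivot: x2 in, x1 out → z = 74
No improving column remains; optimal.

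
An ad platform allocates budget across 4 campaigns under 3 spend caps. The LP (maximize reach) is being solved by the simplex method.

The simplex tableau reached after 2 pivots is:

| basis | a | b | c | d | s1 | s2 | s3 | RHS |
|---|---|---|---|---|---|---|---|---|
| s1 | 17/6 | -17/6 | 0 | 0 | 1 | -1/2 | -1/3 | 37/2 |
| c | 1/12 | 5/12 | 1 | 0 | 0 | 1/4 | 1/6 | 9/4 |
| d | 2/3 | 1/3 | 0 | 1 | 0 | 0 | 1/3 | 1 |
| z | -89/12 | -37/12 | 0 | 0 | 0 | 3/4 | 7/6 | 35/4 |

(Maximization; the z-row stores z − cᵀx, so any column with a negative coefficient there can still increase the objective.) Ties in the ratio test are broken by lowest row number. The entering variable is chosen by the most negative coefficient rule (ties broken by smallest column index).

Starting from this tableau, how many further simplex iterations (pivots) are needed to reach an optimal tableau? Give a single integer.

1

pivot: a in, d out → z = 159/8
No improving column remains; optimal.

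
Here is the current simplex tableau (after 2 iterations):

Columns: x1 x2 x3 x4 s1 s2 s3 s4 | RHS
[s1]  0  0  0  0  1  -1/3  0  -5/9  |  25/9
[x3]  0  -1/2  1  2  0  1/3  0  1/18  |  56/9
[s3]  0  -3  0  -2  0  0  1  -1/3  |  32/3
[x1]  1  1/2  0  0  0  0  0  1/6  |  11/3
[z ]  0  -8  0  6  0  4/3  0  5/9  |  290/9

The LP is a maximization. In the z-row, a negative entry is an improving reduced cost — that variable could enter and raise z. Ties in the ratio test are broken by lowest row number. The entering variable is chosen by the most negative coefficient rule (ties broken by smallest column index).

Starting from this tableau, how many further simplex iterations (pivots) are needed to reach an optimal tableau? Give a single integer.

pivot: x2 in, x1 out → z = 818/9
No improving column remains; optimal.

1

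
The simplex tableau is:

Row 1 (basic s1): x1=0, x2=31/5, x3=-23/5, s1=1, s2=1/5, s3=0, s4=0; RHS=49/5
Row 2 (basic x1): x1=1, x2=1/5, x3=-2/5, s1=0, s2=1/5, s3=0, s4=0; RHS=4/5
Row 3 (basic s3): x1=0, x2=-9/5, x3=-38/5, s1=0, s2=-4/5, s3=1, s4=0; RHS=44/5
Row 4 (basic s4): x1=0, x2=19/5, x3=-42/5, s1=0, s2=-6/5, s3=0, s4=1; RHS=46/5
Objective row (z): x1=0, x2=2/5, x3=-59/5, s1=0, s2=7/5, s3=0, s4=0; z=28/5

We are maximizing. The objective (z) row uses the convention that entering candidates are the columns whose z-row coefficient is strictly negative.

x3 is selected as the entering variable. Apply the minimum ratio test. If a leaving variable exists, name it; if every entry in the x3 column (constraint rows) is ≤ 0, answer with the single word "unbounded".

x3-column entries: row 1: -23/5, row 2: -2/5, row 3: -38/5, row 4: -42/5. All ≤ 0, so x3 can increase without bound; the LP is unbounded in this direction.

unbounded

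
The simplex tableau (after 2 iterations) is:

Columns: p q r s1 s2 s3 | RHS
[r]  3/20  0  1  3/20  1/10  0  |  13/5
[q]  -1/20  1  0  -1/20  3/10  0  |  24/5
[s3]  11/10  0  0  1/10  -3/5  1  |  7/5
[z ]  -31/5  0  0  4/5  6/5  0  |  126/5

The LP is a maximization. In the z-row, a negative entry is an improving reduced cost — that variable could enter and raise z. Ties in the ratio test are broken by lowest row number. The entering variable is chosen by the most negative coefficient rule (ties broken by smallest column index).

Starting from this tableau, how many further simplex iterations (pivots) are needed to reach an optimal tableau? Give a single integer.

pivot: p in, s3 out → z = 364/11
pivot: s2 in, r out → z = 62
No improving column remains; optimal.

2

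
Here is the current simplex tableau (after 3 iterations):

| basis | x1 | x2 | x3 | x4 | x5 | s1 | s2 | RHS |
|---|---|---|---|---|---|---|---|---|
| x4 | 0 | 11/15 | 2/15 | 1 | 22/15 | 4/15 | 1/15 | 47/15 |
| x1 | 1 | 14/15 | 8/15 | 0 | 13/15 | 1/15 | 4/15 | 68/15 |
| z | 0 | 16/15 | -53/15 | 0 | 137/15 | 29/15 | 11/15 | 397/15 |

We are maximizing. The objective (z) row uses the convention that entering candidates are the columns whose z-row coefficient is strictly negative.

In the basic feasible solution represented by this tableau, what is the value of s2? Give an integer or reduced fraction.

s2 is nonbasic (not in the basis column), so its value in the current BFS is 0.

0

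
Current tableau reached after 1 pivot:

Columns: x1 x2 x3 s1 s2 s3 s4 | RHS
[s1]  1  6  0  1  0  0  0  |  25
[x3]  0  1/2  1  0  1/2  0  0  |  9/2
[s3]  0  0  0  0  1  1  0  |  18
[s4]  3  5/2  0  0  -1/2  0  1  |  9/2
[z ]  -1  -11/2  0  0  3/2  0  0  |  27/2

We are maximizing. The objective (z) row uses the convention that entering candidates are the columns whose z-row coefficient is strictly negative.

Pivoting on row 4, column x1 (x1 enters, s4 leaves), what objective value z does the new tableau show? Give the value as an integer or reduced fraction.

15

Minimum ratio for x1: (9/2)/3 = 3/2.
z changes by −(z-row coeff of x1)·ratio = −(-1)·(3/2) = 3/2.
New z = 27/2 + (3/2) = 15.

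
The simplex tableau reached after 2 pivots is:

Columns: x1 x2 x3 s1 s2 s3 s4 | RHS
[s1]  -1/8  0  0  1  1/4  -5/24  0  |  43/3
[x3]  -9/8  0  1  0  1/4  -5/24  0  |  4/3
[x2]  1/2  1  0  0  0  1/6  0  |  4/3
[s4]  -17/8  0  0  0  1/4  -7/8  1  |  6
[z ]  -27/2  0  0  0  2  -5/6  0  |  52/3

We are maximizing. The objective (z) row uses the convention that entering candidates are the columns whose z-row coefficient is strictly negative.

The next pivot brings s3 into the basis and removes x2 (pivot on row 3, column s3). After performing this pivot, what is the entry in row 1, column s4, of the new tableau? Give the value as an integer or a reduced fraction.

Pivot element is row 3, column s3: 1/6.
Normalize row 3: new (row 3, s4) = 0/(1/6) = 0.
row 1 ← row 1 − (-5/24)·(new row 3): 0 − (-5/24)·0 = 0.

0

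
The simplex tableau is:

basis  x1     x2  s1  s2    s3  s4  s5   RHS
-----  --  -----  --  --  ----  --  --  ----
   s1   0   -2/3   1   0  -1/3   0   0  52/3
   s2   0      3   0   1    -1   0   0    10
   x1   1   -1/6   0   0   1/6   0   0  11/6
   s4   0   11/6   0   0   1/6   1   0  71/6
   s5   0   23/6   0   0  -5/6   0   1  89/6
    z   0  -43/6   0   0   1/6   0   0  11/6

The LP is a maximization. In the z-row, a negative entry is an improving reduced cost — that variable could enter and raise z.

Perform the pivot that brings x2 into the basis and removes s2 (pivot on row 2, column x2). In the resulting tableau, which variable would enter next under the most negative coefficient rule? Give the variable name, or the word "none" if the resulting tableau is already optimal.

s3

Pivot element 3. New z-row = old z-row − (-43/6)·(row 2/3).
Updated z-row coefficients: x1: 0, x2: 0, s1: 0, s2: 43/18, s3: -20/9, s4: 0, s5: 0.
The most negative is -20/9 in column s3, so s3 would enter next.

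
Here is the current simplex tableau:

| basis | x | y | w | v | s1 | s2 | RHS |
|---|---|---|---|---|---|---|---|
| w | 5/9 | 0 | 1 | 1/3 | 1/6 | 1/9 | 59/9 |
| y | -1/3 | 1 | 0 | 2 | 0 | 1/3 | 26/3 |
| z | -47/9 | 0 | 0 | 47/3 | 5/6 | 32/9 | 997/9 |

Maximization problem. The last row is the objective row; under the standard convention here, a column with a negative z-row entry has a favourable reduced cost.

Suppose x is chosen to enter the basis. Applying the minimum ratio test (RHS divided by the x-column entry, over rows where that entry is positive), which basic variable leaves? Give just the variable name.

w

Ratios: row 1 (w): (59/9)/(5/9) = 59/5; row 2 (y): entry -1/3 ≤ 0, skip.
Minimum ratio 59/5 is in the w row, so w leaves.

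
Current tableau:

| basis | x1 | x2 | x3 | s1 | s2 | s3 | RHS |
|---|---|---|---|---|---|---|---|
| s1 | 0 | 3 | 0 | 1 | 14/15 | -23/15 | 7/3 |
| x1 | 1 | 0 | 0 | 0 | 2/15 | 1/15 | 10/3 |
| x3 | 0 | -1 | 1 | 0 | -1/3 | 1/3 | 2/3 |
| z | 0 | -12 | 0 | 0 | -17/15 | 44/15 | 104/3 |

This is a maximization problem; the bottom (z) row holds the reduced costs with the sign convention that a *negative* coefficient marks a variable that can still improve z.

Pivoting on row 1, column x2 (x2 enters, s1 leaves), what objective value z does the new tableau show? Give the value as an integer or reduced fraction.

Minimum ratio for x2: (7/3)/3 = 7/9.
z changes by −(z-row coeff of x2)·ratio = −(-12)·(7/9) = 28/3.
New z = 104/3 + (28/3) = 44.

44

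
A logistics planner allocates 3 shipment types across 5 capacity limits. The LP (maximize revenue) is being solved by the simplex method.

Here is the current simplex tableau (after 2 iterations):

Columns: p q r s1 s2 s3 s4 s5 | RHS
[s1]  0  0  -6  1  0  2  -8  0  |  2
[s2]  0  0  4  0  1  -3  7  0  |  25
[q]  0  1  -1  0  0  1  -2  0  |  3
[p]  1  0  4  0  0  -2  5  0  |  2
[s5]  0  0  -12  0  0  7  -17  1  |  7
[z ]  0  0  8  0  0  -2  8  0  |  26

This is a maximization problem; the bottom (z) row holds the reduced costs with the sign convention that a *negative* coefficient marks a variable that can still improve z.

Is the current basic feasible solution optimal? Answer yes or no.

no

Column s3 has objective-row coefficient -2, which is negative; an improving pivot exists, so not yet optimal.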